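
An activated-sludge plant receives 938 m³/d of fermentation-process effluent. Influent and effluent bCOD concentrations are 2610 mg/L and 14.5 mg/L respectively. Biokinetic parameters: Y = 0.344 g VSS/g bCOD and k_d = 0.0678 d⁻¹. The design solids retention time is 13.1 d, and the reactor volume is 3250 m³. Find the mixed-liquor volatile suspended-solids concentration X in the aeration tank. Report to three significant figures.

From V·X·(1 + k_d·θ_c) = Y·Q·(S₀ − S)·θ_c: X = 0.344 × 938 × (2610 − 14.5) × 13.1 / [3250 × (1 + 0.0678 × 13.1)] = 1788 mg/L.

X ≈ 1790 mg/L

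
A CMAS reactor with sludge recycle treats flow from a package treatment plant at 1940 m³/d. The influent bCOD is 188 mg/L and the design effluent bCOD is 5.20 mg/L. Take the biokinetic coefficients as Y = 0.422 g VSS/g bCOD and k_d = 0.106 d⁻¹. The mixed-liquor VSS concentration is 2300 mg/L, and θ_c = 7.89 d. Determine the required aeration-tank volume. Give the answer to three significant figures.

V ≈ 280 m³

Rearranging the biomass balance for a CMAS with decay, V = Y·Q·ΔS·θ_c / [X·(1+k_d θ_c)] = 0.422 × 1940 × (188 − 5.20) × 7.89 / [2300 × (1 + 0.106 × 7.89)] = 1.18×10^6 / 4224 = 279.6 m³.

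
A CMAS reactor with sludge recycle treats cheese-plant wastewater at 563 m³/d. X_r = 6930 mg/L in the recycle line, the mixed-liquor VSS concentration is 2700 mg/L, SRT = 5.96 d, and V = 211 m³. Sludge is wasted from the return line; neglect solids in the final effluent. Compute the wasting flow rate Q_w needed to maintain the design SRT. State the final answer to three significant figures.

Q_w = (V·X)/(θ_c X_r) = 211.0 × 2700 / (5.96 × 6930) = 13.79 m³/d.

Q_w ≈ 13.8 m³/d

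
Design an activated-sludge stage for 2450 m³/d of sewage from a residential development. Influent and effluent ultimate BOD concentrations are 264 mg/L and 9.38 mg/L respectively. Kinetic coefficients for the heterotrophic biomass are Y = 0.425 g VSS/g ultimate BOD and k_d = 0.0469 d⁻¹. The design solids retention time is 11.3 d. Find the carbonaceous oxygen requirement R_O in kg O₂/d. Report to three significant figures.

R_O ≈ 378 kg O₂/d

Observed yield with endogenous decay: Y_obs = Y / (1 + k_d·θ_c) = 0.425 / (1 + 0.0469 × 11.3) = 0.425 / 1.530 = 0.2778 g VSS/g ultimate BOD.
ΔS = 264 − 9.38 = 254.6 mg/L, so the substrate removal rate is 2450 × 254.6/1000 = 623.8 kg ultimate BOD/d.
Net sludge production P_X = 0.2778 × 623.8 = 173.3 kg VSS/d.
R_O = Q·(S₀ − S) − 1.42·P_X = 623.8 − 1.42 × 173.3 = 377.8 kg O₂/d.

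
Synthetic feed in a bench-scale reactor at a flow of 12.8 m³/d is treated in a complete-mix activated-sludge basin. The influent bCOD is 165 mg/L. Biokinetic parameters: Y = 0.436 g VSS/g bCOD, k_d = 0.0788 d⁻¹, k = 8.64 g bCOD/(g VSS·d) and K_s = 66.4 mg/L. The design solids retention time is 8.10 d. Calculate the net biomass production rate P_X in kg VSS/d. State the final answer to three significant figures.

For a completely mixed reactor with recycle the Lawrence–McCarty relation gives S = K_s·(1 + k_d·θ_c) / [θ_c·(Y·k − k_d) − 1] = 66.4 × (1 + 0.0788 × 8.10) / [8.10 × (0.436 × 8.64 − 0.0788) − 1] = 108.8 / 28.87 = 3.767 mg/L.
Correct the yield for decay: Y_obs = Y/(1 + k_d θ_c) = 0.436 / (1 + 0.0788 × 8.10) = 0.436 / 1.638 = 0.2661.
Substrate removed = Q·(S₀ − S) = 12.8 m³/d × (165 − 3.77) g/m³ = 2.06×10^3 g/d = 2.064 kg/d.
Biomass produced: P_X = Y_obs·Q·ΔS = 0.2661 × 2.064 ≈ 0.5492 kg VSS/d.

P_X ≈ 0.549 kg VSS/d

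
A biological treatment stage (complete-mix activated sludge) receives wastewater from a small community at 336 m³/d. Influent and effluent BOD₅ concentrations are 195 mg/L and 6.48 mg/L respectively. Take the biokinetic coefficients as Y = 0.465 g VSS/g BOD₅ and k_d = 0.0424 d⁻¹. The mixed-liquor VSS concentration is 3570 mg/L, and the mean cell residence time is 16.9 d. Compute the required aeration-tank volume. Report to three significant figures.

From the SRT design equation V = Y Q (S₀−S) θ_c / [X (1 + k_d θ_c)] = 0.465 × 336 × (195 − 6.48) × 16.9 / [3570 × (1 + 0.0424 × 16.9)] = 4.98×10^5 / 6128 = 81.23 m³.

V ≈ 81.2 m³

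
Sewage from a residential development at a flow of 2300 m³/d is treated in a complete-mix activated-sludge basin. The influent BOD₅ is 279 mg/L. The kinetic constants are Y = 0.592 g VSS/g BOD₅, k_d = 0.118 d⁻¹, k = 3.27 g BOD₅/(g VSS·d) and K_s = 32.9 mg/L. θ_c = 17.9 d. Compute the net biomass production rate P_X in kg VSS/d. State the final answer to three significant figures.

P_X ≈ 121 kg VSS/d

Effluent substrate depends only on kinetics and SRT: S = K_s(1 + k_d θ_c) / [θ_c(Yk − k_d) − 1] = 32.9 × (1 + 0.118 × 17.9) / [17.9 × (0.592 × 3.27 − 0.118) − 1] = 102.4 / 31.54 = 3.246 mg/L.
Y_obs = Y / (1 + k_d θ_c) = 0.592 / (1 + 0.118 × 17.9) = 0.592 / 3.112 = 0.1902.
Mass of BOD₅ removed per day: Q(S₀ − S) = 2300 × 275.8 g/m³ = 634.2 kg/d.
P_X = Y_obs · Q(S₀ − S) = 0.1902 × 634.2 = 120.6 kg VSS/d.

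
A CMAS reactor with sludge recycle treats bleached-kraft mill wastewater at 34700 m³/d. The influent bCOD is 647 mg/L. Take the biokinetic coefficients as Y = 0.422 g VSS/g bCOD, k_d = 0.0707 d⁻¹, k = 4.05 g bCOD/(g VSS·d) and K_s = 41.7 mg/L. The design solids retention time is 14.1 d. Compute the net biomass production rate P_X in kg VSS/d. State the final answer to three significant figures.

P_X ≈ 4720 kg VSS/d

From the Monod/SRT balance for a CMAS, S = K_s·(1+k_d θ_c)/[θ_c·(Y k − k_d) − 1] = 41.7 × (1 + 0.0707 × 14.1) / [14.1 × (0.422 × 4.05 − 0.0707) − 1] = 83.27 / 22.10 = 3.768 mg/L.
Observed yield with endogenous decay: Y_obs = Y / (1 + k_d·θ_c) = 0.422 / (1 + 0.0707 × 14.1) = 0.422 / 1.997 = 0.2113 g VSS/g bCOD.
Q·(S₀ − S) = 34700 × (647 − 3.77) × 10⁻³ = 22320 kg/d removed.
So the net sludge growth is P_X = 0.2113 × 22320 = 4717 kg VSS/d.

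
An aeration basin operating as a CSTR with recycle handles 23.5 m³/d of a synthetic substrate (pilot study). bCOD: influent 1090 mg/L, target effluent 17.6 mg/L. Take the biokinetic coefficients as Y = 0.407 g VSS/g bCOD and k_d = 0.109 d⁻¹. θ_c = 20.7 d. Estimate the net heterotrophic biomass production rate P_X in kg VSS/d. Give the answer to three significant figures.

The observed yield is Y_obs = Y/(1 + k_d·θ_c) = 0.407 / (1 + 0.109 × 20.7) = 0.407 / 3.256 = 0.1250 g VSS per g bCOD removed.
ΔS = 1090 − 17.6 = 1072 mg/L, so the substrate removal rate is 23.5 × 1072/1000 = 25.20 kg bCOD/d.
Biomass produced: P_X = Y_obs·Q·ΔS = 0.1250 × 25.20 ≈ 3.150 kg VSS/d.

P_X ≈ 3.15 kg VSS/d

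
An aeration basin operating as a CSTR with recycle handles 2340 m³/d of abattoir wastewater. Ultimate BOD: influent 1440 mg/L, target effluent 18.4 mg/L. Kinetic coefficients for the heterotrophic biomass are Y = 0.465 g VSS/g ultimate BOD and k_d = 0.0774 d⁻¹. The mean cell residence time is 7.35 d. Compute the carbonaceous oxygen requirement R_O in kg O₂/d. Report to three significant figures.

R_O ≈ 1930 kg O₂/d

The observed yield is Y_obs = Y/(1 + k_d·θ_c) = 0.465 / (1 + 0.0774 × 7.35) = 0.465 / 1.569 = 0.2964 g VSS per g ultimate BOD removed.
Q·(S₀ − S) = 2340 × (1440 − 18.4) × 10⁻³ = 3327 kg/d removed.
Biomass synthesised: P_X = Y_obs × 3327 = 985.9 kg VSS/d.
Carbonaceous O₂ demand = substrate oxidised − cell-mass equivalent = 3327 − 1.42 × 985.9 = 1926 kg O₂/d.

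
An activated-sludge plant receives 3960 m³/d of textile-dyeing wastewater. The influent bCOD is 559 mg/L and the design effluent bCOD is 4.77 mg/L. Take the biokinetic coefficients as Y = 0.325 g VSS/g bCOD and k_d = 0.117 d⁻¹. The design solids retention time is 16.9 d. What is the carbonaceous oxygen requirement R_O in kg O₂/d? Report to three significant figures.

R_O ≈ 1850 kg O₂/d

Y_obs = Y / (1 + k_d θ_c) = 0.325 / (1 + 0.117 × 16.9) = 0.325 / 2.977 = 0.1092.
ΔS = 559 − 4.77 = 554.2 mg/L, so the substrate removal rate is 3960 × 554.2/1000 = 2195 kg bCOD/d.
Biomass synthesised: P_X = Y_obs × 2195 = 239.6 kg VSS/d.
R_O = Q·ΔS − 1.42 P_X = 2195 − 340.2 = 1855 kg O₂/d.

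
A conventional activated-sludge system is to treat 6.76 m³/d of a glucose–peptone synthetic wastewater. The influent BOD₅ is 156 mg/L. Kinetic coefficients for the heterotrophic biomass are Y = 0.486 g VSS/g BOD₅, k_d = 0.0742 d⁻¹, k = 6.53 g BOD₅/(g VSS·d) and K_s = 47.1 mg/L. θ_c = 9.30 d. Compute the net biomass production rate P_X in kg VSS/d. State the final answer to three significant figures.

For a completely mixed reactor with recycle the Lawrence–McCarty relation gives S = K_s·(1 + k_d·θ_c) / [θ_c·(Y·k − k_d) − 1] = 47.1 × (1 + 0.0742 × 9.30) / [9.30 × (0.486 × 6.53 − 0.0742) − 1] = 79.60 / 27.82 = 2.861 mg/L.
The observed yield is Y_obs = Y/(1 + k_d·θ_c) = 0.486 / (1 + 0.0742 × 9.30) = 0.486 / 1.690 = 0.2876 g VSS per g BOD₅ removed.
Mass of BOD₅ removed per day: Q(S₀ − S) = 6.76 × 153.1 g/m³ = 1.035 kg/d.
Net biomass production P_X = Y_obs × Q·(S₀ − S) = 0.2876 × 1.035 = 0.2977 kg VSS/d.

P_X ≈ 0.298 kg VSS/d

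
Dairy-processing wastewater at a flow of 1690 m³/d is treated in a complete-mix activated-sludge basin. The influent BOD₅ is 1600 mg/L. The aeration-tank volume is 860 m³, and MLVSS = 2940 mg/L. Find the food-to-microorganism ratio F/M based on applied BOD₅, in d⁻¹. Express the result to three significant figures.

Food-to-microorganism ratio F/M = Q S₀ / (V X) = 1690 × 1600 / (860.0 × 2940) = 1.069 d⁻¹.

F/M ≈ 1.07 d⁻¹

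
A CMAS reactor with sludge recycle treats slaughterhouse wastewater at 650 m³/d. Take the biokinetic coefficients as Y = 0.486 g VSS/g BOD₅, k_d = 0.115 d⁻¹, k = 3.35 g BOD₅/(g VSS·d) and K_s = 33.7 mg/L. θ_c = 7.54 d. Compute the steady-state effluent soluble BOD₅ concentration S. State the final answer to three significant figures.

Effluent substrate depends only on kinetics and SRT: S = K_s(1 + k_d θ_c) / [θ_c(Yk − k_d) − 1] = 33.7 × (1 + 0.115 × 7.54) / [7.54 × (0.486 × 3.35 − 0.115) − 1] = 62.92 / 10.41 = 6.045 mg/L.

S ≈ 6.05 mg/L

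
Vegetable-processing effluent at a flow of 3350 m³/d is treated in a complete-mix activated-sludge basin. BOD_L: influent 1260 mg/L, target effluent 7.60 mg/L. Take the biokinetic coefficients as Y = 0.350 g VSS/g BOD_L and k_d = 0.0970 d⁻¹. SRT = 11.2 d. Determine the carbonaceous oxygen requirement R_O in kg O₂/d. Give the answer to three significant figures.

R_O ≈ 3200 kg O₂/d

Correct the yield for decay: Y_obs = Y/(1 + k_d θ_c) = 0.350 / (1 + 0.0970 × 11.2) = 0.350 / 2.086 = 0.1678.
ΔS = 1260 − 7.60 = 1252 mg/L, so the substrate removal rate is 3350 × 1252/1000 = 4196 kg BOD_L/d.
P_X = Y_obs·Q·(S₀ − S) = 0.1678 × 4196 = 703.8 kg VSS/d.
R_O = Q·ΔS − 1.42 P_X = 4196 − 999.4 = 3196 kg O₂/d.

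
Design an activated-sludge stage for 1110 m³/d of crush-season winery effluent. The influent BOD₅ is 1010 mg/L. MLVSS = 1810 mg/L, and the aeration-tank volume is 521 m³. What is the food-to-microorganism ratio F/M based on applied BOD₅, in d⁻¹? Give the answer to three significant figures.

F/M ≈ 1.19 d⁻¹

F/M = applied load / biomass = Q·S₀/(V·X) = 1110 × 1010 / (521.0 × 1810) = 1.189 d⁻¹.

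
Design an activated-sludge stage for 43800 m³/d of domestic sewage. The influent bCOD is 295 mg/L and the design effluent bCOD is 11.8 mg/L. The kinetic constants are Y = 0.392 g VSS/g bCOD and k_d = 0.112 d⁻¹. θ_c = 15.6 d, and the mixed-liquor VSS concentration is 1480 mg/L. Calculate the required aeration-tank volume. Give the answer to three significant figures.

Steady-state biomass mass balance: V·X·(1 + k_d·θ_c) = Y·Q·(S₀ − S)·θ_c, so V = 0.392 × 43800 × (295 − 11.8) × 15.6 / [1480 × (1 + 0.112 × 15.6)] = 7.59×10^7 / 4066 = 18656 m³.

V ≈ 18700 m³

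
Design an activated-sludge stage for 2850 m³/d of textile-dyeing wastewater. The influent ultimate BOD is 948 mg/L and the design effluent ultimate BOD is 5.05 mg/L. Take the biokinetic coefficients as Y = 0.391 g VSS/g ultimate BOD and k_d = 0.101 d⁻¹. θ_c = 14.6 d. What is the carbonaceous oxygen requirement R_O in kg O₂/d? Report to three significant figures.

R_O ≈ 2080 kg O₂/d

Y_obs = Y / (1 + k_d θ_c) = 0.391 / (1 + 0.101 × 14.6) = 0.391 / 2.475 = 0.1580.
Mass of ultimate BOD removed per day: Q(S₀ − S) = 2850 × 943.0 g/m³ = 2687 kg/d.
P_X = Y_obs·Q·(S₀ − S) = 0.1580 × 2687 = 424.6 kg VSS/d.
R_O = Q·(S₀ − S) − 1.42·P_X = 2687 − 1.42 × 424.6 = 2084 kg O₂/d.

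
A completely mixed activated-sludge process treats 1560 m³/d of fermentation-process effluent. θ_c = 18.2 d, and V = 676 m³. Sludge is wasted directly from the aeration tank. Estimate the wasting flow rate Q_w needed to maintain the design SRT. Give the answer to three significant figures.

For wasting at MLVSS concentration, Q_w = V/θ_c = 676.0/18.2 = 37.14 m³/d.

Q_w ≈ 37.1 m³/d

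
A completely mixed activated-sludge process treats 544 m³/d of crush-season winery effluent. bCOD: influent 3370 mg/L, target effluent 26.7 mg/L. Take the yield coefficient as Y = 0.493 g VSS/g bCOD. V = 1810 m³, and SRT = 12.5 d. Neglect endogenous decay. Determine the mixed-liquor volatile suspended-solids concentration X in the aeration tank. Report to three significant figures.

Without decay, X = Y Q (S₀−S) θ_c / V = 0.493 × 544 × (3370 − 26.7) × 12.5 / 1810 = 6192 mg/L.

X ≈ 6190 mg/L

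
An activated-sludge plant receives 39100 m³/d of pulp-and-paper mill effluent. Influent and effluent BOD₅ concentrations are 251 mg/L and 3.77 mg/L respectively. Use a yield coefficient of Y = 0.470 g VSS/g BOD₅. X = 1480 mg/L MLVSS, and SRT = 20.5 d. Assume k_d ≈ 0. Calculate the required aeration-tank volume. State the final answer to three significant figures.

With k_d = 0 the design equation reduces to V = Y Q (S₀−S) θ_c / X = 0.470 × 39100 × (251 − 3.77) × 20.5 / 1480 = 62931 m³.

V ≈ 62900 m³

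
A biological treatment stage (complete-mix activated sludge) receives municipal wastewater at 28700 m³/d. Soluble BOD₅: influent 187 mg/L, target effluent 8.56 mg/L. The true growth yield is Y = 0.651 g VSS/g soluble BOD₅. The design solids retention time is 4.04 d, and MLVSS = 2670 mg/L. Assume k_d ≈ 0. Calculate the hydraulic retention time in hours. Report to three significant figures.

V·X = Y·Q·ΔS·θ_c gives V = 0.651 × 28700 × (187 − 8.56) × 4.04 / 2670 = 5045 m³.
τ = V/Q = 5045/28700 = 0.1758 d, or 4.218 h.

τ ≈ 4.22 h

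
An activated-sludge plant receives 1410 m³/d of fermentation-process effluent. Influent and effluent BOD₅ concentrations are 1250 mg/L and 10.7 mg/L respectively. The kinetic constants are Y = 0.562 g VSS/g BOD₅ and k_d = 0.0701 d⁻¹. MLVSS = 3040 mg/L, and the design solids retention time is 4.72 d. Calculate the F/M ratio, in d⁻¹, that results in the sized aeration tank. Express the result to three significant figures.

Steady-state biomass mass balance: V·X·(1 + k_d·θ_c) = Y·Q·(S₀ − S)·θ_c, so V = 0.562 × 1410 × (1250 − 10.7) × 4.72 / [3040 × (1 + 0.0701 × 4.72)] = 4.64×10^6 / 4046 = 1146 m³.
F/M = applied load / biomass = Q·S₀/(V·X) = 1410 × 1250 / (1146 × 3040) = 0.5060 d⁻¹.

F/M ≈ 0.506 d⁻¹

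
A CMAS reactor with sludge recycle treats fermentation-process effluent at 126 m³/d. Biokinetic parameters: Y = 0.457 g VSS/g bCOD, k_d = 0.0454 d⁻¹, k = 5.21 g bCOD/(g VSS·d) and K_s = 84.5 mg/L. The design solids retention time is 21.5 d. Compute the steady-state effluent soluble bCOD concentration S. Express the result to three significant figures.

For a completely mixed reactor with recycle the Lawrence–McCarty relation gives S = K_s·(1 + k_d·θ_c) / [θ_c·(Y·k − k_d) − 1] = 84.5 × (1 + 0.0454 × 21.5) / [21.5 × (0.457 × 5.21 − 0.0454) − 1] = 167.0 / 49.21 = 3.393 mg/L.

S ≈ 3.39 mg/L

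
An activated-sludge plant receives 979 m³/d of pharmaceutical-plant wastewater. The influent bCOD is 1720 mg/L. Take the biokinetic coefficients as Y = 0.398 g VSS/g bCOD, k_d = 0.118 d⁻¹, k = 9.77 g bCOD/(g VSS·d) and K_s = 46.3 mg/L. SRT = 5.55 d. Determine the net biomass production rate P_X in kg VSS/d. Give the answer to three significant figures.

P_X ≈ 404 kg VSS/d

Effluent substrate depends only on kinetics and SRT: S = K_s(1 + k_d θ_c) / [θ_c(Yk − k_d) − 1] = 46.3 × (1 + 0.118 × 5.55) / [5.55 × (0.398 × 9.77 − 0.118) − 1] = 76.62 / 19.93 = 3.845 mg/L.
The observed yield is Y_obs = Y/(1 + k_d·θ_c) = 0.398 / (1 + 0.118 × 5.55) = 0.398 / 1.655 = 0.2405 g VSS per g bCOD removed.
ΔS = 1720 − 3.85 = 1716 mg/L, so the substrate removal rate is 979 × 1716/1000 = 1680 kg bCOD/d.
Net biomass production P_X = Y_obs × Q·(S₀ − S) = 0.2405 × 1680 = 404.1 kg VSS/d.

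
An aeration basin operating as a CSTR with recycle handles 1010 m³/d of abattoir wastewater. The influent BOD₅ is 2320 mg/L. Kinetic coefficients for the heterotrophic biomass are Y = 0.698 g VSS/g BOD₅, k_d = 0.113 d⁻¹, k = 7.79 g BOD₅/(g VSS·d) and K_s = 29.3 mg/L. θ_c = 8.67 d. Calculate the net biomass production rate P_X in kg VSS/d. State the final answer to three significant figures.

P_X ≈ 826 kg VSS/d

For a completely mixed reactor with recycle the Lawrence–McCarty relation gives S = K_s·(1 + k_d·θ_c) / [θ_c·(Y·k − k_d) − 1] = 29.3 × (1 + 0.113 × 8.67) / [8.67 × (0.698 × 7.79 − 0.113) − 1] = 58.01 / 45.16 = 1.284 mg/L.
The observed yield is Y_obs = Y/(1 + k_d·θ_c) = 0.698 / (1 + 0.113 × 8.67) = 0.698 / 1.980 = 0.3526 g VSS per g BOD₅ removed.
Substrate removed = Q·(S₀ − S) = 1010 m³/d × (2320 − 1.28) g/m³ = 2.34×10^6 g/d = 2342 kg/d.
Biomass produced: P_X = Y_obs·Q·ΔS = 0.3526 × 2342 ≈ 825.7 kg VSS/d.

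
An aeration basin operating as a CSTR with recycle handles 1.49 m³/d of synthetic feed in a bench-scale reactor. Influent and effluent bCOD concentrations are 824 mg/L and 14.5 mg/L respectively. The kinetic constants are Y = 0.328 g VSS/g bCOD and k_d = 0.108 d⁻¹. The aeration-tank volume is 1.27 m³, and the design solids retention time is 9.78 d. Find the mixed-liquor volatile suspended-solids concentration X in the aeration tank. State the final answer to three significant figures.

X ≈ 1480 mg/L

X = Y·Q·ΔS·θ_c / [V·(1 + k_d θ_c)] = 0.328 × 1.49 × (824 − 14.5) × 9.78 / [1.27 × (1 + 0.108 × 9.78)] = 1482 mg/L.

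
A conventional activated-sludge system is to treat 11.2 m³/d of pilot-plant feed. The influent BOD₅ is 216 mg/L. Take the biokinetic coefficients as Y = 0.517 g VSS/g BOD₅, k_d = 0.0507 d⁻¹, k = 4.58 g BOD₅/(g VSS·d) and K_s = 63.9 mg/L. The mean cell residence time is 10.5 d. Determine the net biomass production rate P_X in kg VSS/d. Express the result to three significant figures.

P_X ≈ 0.800 kg VSS/d

For a completely mixed reactor with recycle the Lawrence–McCarty relation gives S = K_s·(1 + k_d·θ_c) / [θ_c·(Y·k − k_d) − 1] = 63.9 × (1 + 0.0507 × 10.5) / [10.5 × (0.517 × 4.58 − 0.0507) − 1] = 97.92 / 23.33 = 4.197 mg/L.
Y_obs = Y / (1 + k_d θ_c) = 0.517 / (1 + 0.0507 × 10.5) = 0.517 / 1.532 = 0.3374.
Q·(S₀ − S) = 11.2 × (216 − 4.20) × 10⁻³ = 2.372 kg/d removed.
Biomass produced: P_X = Y_obs·Q·ΔS = 0.3374 × 2.372 ≈ 0.8003 kg VSS/d.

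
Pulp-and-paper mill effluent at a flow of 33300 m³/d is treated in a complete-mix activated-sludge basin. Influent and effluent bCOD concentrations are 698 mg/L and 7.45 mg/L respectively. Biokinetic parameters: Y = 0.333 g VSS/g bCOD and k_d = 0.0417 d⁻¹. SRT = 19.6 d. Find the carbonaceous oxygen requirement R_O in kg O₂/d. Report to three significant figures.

Y_obs = Y / (1 + k_d θ_c) = 0.333 / (1 + 0.0417 × 19.6) = 0.333 / 1.817 = 0.1832.
Q·(S₀ − S) = 33300 × (698 − 7.45) × 10⁻³ = 22995 kg/d removed.
Biomass synthesised: P_X = Y_obs × 22995 = 4214 kg VSS/d.
R_O = Q·(S₀ − S) − 1.42·P_X = 22995 − 1.42 × 4214 = 17012 kg O₂/d.

R_O ≈ 17000 kg O₂/d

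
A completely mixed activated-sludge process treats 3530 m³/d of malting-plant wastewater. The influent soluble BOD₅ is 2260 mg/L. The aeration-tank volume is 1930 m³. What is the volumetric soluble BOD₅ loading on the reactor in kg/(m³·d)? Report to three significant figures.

L_v = Q S₀ / V = 3530 × 2260 × 10⁻³ / 1930 = 4.134 kg/(m³·d).

L_v ≈ 4.13 kg soluble BOD₅/(m³·d)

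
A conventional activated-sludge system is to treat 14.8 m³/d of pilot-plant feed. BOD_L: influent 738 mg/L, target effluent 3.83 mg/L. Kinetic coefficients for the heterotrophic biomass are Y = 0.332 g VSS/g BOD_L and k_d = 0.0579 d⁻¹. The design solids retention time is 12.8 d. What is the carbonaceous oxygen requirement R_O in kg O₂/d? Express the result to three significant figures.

Observed yield with endogenous decay: Y_obs = Y / (1 + k_d·θ_c) = 0.332 / (1 + 0.0579 × 12.8) = 0.332 / 1.741 = 0.1907 g VSS/g BOD_L.
ΔS = 738 − 3.83 = 734.2 mg/L, so the substrate removal rate is 14.8 × 734.2/1000 = 10.87 kg BOD_L/d.
Biomass synthesised: P_X = Y_obs × 10.87 = 2.072 kg VSS/d.
R_O = Q·(S₀ − S) − 1.42·P_X = 10.87 − 1.42 × 2.072 = 7.924 kg O₂/d.

R_O ≈ 7.92 kg O₂/d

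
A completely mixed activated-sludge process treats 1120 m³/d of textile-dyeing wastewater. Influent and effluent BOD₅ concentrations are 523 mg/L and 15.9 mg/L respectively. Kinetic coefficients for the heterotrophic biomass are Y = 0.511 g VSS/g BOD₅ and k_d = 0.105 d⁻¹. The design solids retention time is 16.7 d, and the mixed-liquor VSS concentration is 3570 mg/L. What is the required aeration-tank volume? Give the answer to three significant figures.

V ≈ 493 m³

Rearranging the biomass balance for a CMAS with decay, V = Y·Q·ΔS·θ_c / [X·(1+k_d θ_c)] = 0.511 × 1120 × (523 − 15.9) × 16.7 / [3570 × (1 + 0.105 × 16.7)] = 4.85×10^6 / 9830 = 493.1 m³.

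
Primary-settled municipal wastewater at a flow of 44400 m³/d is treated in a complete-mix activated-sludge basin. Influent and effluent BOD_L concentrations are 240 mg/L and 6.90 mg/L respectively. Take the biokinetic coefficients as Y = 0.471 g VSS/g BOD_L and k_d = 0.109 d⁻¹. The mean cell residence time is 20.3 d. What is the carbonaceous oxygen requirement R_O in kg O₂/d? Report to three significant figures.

The observed yield is Y_obs = Y/(1 + k_d·θ_c) = 0.471 / (1 + 0.109 × 20.3) = 0.471 / 3.213 = 0.1466 g VSS per g BOD_L removed.
ΔS = 240 − 6.90 = 233.1 mg/L, so the substrate removal rate is 44400 × 233.1/1000 = 10350 kg BOD_L/d.
Net sludge production P_X = 0.1466 × 10350 = 1517 kg VSS/d.
R_O = Q·ΔS − 1.42 P_X = 10350 − 2155 = 8195 kg O₂/d.

R_O ≈ 8200 kg O₂/d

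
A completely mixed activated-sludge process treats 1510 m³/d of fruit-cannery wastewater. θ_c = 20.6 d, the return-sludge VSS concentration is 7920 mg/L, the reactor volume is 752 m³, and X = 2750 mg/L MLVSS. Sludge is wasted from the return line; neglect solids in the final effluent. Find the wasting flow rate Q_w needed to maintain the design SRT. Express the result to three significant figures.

Q_w ≈ 12.7 m³/d

Wasting from the return line (neglecting effluent solids): Q_w = V·X / (θ_c·X_r) = 752.0 × 2750 / (20.6 × 7920) = 12.68 m³/d.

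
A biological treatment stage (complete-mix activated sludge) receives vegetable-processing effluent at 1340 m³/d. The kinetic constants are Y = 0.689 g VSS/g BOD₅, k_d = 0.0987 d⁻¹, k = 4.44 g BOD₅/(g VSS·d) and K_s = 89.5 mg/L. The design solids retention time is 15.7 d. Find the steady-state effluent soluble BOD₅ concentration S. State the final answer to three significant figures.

For a completely mixed reactor with recycle the Lawrence–McCarty relation gives S = K_s·(1 + k_d·θ_c) / [θ_c·(Y·k − k_d) − 1] = 89.5 × (1 + 0.0987 × 15.7) / [15.7 × (0.689 × 4.44 − 0.0987) − 1] = 228.2 / 45.48 = 5.017 mg/L.

S ≈ 5.02 mg/L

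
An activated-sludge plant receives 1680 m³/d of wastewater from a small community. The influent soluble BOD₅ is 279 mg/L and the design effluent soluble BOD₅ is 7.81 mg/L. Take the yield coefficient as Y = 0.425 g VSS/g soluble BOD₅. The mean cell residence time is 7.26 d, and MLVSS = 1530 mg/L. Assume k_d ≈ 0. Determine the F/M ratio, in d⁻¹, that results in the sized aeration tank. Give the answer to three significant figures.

With k_d = 0 the design equation reduces to V = Y Q (S₀−S) θ_c / X = 0.425 × 1680 × (279 − 7.81) × 7.26 / 1530 = 918.8 m³.
F/M = Q·S₀ / (V·X) = 1680 × 279 / (918.8 × 1530) = 0.3334 g soluble BOD₅·(g VSS·d)⁻¹.

F/M ≈ 0.333 d⁻¹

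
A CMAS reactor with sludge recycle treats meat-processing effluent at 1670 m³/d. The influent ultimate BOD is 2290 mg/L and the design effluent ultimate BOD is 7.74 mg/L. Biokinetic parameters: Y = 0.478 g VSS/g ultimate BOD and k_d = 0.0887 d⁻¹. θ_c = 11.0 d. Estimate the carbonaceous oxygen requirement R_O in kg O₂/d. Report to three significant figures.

Y_obs = Y / (1 + k_d θ_c) = 0.478 / (1 + 0.0887 × 11.0) = 0.478 / 1.976 = 0.2419.
Q·(S₀ − S) = 1670 × (2290 − 7.74) × 10⁻³ = 3811 kg/d removed.
Net sludge production P_X = 0.2419 × 3811 = 922.1 kg VSS/d.
R_O = Q·(S₀ − S) − 1.42·P_X = 3811 − 1.42 × 922.1 = 2502 kg O₂/d.

R_O ≈ 2500 kg O₂/d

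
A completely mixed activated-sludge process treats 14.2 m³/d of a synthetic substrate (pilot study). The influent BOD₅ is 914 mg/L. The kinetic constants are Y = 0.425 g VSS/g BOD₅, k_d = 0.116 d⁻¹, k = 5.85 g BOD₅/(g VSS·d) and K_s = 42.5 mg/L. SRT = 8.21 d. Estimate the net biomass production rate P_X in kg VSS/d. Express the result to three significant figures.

P_X ≈ 2.81 kg VSS/d

Effluent substrate depends only on kinetics and SRT: S = K_s(1 + k_d θ_c) / [θ_c(Yk − k_d) − 1] = 42.5 × (1 + 0.116 × 8.21) / [8.21 × (0.425 × 5.85 − 0.116) − 1] = 82.98 / 18.46 = 4.495 mg/L.
The observed yield is Y_obs = Y/(1 + k_d·θ_c) = 0.425 / (1 + 0.116 × 8.21) = 0.425 / 1.952 = 0.2177 g VSS per g BOD₅ removed.
ΔS = 914 − 4.49 = 909.5 mg/L, so the substrate removal rate is 14.2 × 909.5/1000 = 12.92 kg BOD₅/d.
So the net sludge growth is P_X = 0.2177 × 12.92 = 2.811 kg VSS/d.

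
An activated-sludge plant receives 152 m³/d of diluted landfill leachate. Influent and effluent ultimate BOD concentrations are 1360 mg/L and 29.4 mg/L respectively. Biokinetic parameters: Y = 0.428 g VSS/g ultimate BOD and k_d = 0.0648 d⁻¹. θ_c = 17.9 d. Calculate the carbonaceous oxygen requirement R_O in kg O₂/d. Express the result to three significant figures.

Correct the yield for decay: Y_obs = Y/(1 + k_d θ_c) = 0.428 / (1 + 0.0648 × 17.9) = 0.428 / 2.160 = 0.1982.
Substrate removed = Q·(S₀ − S) = 152 m³/d × (1360 − 29.4) g/m³ = 2.02×10^5 g/d = 202.3 kg/d.
P_X = Y_obs·Q·(S₀ − S) = 0.1982 × 202.3 = 40.08 kg VSS/d.
R_O = Q·ΔS − 1.42 P_X = 202.3 − 56.91 = 145.3 kg O₂/d.

R_O ≈ 145 kg O₂/d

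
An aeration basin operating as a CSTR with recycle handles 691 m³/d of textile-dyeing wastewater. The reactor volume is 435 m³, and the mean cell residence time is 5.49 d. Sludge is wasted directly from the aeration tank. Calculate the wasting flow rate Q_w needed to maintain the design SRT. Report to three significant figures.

For wasting at MLVSS concentration, Q_w = V/θ_c = 435.0/5.49 = 79.23 m³/d.

Q_w ≈ 79.2 m³/d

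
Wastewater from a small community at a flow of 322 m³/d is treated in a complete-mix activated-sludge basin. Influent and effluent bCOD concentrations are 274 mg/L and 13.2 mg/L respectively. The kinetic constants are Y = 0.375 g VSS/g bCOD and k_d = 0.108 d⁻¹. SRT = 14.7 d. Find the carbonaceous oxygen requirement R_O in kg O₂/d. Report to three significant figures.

Observed yield with endogenous decay: Y_obs = Y / (1 + k_d·θ_c) = 0.375 / (1 + 0.108 × 14.7) = 0.375 / 2.588 = 0.1449 g VSS/g bCOD.
Mass of bCOD removed per day: Q(S₀ − S) = 322 × 260.8 g/m³ = 83.98 kg/d.
Net sludge production P_X = 0.1449 × 83.98 = 12.17 kg VSS/d.
R_O = Q·(S₀ − S) − 1.42·P_X = 83.98 − 1.42 × 12.17 = 66.70 kg O₂/d.

R_O ≈ 66.7 kg O₂/d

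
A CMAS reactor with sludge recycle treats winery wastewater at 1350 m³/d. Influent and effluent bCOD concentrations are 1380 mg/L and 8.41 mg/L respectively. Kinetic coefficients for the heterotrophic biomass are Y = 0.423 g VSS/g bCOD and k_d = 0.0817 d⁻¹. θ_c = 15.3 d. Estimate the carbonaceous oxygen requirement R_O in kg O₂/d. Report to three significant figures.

R_O ≈ 1360 kg O₂/d

The observed yield is Y_obs = Y/(1 + k_d·θ_c) = 0.423 / (1 + 0.0817 × 15.3) = 0.423 / 2.250 = 0.1880 g VSS per g bCOD removed.
Mass of bCOD removed per day: Q(S₀ − S) = 1350 × 1372 g/m³ = 1852 kg/d.
Net sludge production P_X = 0.1880 × 1852 = 348.1 kg VSS/d.
R_O = Q·(S₀ − S) − 1.42·P_X = 1852 − 1.42 × 348.1 = 1357 kg O₂/d.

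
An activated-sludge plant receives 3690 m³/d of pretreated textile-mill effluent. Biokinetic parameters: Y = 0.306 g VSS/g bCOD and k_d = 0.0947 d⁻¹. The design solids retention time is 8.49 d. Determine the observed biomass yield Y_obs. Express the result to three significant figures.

Observed yield with endogenous decay: Y_obs = Y / (1 + k_d·θ_c) = 0.306 / (1 + 0.0947 × 8.49) = 0.306 / 1.804 = 0.1696 g VSS/g bCOD.

Y_obs ≈ 0.170 g VSS/g bCOD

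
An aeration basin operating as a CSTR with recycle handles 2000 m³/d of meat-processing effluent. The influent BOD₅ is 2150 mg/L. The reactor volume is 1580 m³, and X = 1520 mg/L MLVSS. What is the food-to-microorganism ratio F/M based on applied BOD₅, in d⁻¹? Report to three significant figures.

F/M ≈ 1.79 d⁻¹

F/M = applied load / biomass = Q·S₀/(V·X) = 2000 × 2150 / (1580 × 1520) = 1.790 d⁻¹.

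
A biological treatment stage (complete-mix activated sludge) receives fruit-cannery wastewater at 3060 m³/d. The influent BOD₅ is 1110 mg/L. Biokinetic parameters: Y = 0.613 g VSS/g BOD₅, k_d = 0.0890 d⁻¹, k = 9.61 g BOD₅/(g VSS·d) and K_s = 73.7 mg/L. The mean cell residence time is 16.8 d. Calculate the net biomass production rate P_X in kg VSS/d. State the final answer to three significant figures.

From the Monod/SRT balance for a CMAS, S = K_s·(1+k_d θ_c)/[θ_c·(Y k − k_d) − 1] = 73.7 × (1 + 0.0890 × 16.8) / [16.8 × (0.613 × 9.61 − 0.0890) − 1] = 183.9 / 96.47 = 1.906 mg/L.
Observed yield with endogenous decay: Y_obs = Y / (1 + k_d·θ_c) = 0.613 / (1 + 0.0890 × 16.8) = 0.613 / 2.495 = 0.2457 g VSS/g BOD₅.
ΔS = 1110 − 1.91 = 1108 mg/L, so the substrate removal rate is 3060 × 1108/1000 = 3391 kg BOD₅/d.
P_X = Y_obs · Q(S₀ − S) = 0.2457 × 3391 = 833.0 kg VSS/d.

P_X ≈ 833 kg VSS/d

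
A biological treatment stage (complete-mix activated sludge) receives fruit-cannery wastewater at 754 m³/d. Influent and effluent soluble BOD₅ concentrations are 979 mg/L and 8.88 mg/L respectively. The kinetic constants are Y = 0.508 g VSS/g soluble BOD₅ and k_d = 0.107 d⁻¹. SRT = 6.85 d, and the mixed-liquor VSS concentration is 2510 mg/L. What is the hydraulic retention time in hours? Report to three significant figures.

τ ≈ 18.6 h

Rearranging the biomass balance for a CMAS with decay, V = Y·Q·ΔS·θ_c / [X·(1+k_d θ_c)] = 0.508 × 754 × (979 − 8.88) × 6.85 / [2510 × (1 + 0.107 × 6.85)] = 2.55×10^6 / 4350 = 585.2 m³.
Hydraulic retention time τ = V/Q = 585.2 / 754 = 0.7761 d = 18.63 h.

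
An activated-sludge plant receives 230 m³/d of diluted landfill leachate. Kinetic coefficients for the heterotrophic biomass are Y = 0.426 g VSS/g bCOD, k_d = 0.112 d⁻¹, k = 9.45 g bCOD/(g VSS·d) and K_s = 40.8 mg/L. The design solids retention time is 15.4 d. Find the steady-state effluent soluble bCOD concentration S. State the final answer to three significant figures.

For a completely mixed reactor with recycle the Lawrence–McCarty relation gives S = K_s·(1 + k_d·θ_c) / [θ_c·(Y·k − k_d) − 1] = 40.8 × (1 + 0.112 × 15.4) / [15.4 × (0.426 × 9.45 − 0.112) − 1] = 111.2 / 59.27 = 1.876 mg/L.

S ≈ 1.88 mg/L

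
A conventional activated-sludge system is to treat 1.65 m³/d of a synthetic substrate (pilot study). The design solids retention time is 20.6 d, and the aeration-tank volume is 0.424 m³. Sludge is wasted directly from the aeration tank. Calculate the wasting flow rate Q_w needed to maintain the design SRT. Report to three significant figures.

Q_w ≈ 0.0206 m³/d

For wasting at MLVSS concentration, Q_w = V/θ_c = 0.4240/20.6 = 0.02058 m³/d.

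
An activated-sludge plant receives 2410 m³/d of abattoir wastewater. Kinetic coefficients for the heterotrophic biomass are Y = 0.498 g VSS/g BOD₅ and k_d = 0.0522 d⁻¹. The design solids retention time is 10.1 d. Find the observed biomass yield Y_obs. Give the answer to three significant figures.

Y_obs = Y / (1 + k_d θ_c) = 0.498 / (1 + 0.0522 × 10.1) = 0.498 / 1.527 = 0.3261.

Y_obs ≈ 0.326 g VSS/g BOD₅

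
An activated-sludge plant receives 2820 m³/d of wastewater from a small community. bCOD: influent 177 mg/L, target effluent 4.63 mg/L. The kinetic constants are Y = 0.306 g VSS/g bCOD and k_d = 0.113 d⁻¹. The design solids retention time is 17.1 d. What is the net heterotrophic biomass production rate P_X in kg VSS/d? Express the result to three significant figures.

P_X ≈ 50.7 kg VSS/d

Y_obs = Y / (1 + k_d θ_c) = 0.306 / (1 + 0.113 × 17.1) = 0.306 / 2.932 = 0.1044.
Mass of bCOD removed per day: Q(S₀ − S) = 2820 × 172.4 g/m³ = 486.1 kg/d.
So the net sludge growth is P_X = 0.1044 × 486.1 = 50.73 kg VSS/d.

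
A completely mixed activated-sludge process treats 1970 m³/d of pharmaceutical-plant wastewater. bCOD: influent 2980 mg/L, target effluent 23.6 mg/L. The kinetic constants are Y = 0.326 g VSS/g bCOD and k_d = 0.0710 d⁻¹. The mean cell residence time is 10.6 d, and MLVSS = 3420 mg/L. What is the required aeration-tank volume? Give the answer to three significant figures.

Rearranging the biomass balance for a CMAS with decay, V = Y·Q·ΔS·θ_c / [X·(1+k_d θ_c)] = 0.326 × 1970 × (2980 − 23.6) × 10.6 / [3420 × (1 + 0.0710 × 10.6)] = 2.01×10^7 / 5994 = 3358 m³.

V ≈ 3360 m³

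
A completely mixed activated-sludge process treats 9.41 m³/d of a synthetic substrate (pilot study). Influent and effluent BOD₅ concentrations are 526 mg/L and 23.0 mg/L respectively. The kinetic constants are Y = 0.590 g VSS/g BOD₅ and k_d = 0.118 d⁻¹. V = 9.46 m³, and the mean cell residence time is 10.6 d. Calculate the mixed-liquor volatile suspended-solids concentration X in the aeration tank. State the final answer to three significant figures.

From V·X·(1 + k_d·θ_c) = Y·Q·(S₀ − S)·θ_c: X = 0.590 × 9.41 × (526 − 23.0) × 10.6 / [9.46 × (1 + 0.118 × 10.6)] = 1390 mg/L.

X ≈ 1390 mg/L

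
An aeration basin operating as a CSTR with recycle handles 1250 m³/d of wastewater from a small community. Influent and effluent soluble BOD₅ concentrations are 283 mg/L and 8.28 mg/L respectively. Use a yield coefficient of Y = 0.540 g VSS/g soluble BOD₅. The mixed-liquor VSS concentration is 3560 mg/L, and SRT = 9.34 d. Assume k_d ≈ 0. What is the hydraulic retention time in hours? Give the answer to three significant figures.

τ ≈ 9.34 h

Biomass mass balance (decay neglected): V·X = Y·Q·(S₀ − S)·θ_c, so V = 0.540 × 1250 × (283 − 8.28) × 9.34 / 3560 = 486.5 m³.
τ = V/Q = 486.5/1250 = 0.3892 d, or 9.341 h.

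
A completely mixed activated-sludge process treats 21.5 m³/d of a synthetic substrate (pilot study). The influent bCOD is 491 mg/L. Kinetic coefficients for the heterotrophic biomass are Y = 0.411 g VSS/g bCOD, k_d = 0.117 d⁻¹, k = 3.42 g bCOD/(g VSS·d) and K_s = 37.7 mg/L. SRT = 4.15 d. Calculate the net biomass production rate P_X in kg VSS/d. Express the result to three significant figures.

From the Monod/SRT balance for a CMAS, S = K_s·(1+k_d θ_c)/[θ_c·(Y k − k_d) − 1] = 37.7 × (1 + 0.117 × 4.15) / [4.15 × (0.411 × 3.42 − 0.117) − 1] = 56.01 / 4.348 = 12.88 mg/L.
Y_obs = Y / (1 + k_d θ_c) = 0.411 / (1 + 0.117 × 4.15) = 0.411 / 1.486 = 0.2767.
Q·(S₀ − S) = 21.5 × (491 − 12.9) × 10⁻³ = 10.28 kg/d removed.
P_X = Y_obs · Q(S₀ − S) = 0.2767 × 10.28 = 2.844 kg VSS/d.

P_X ≈ 2.84 kg VSS/d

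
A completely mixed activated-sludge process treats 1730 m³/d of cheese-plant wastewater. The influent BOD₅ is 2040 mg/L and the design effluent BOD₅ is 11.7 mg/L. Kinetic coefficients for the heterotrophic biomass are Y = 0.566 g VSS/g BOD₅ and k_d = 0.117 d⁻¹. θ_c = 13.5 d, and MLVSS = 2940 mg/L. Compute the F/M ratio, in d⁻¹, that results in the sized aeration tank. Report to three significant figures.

F/M ≈ 0.340 d⁻¹

Steady-state biomass mass balance: V·X·(1 + k_d·θ_c) = Y·Q·(S₀ − S)·θ_c, so V = 0.566 × 1730 × (2040 − 11.7) × 13.5 / [2940 × (1 + 0.117 × 13.5)] = 2.68×10^7 / 7584 = 3535 m³.
F/M = Q·S₀ / (V·X) = 1730 × 2040 / (3535 × 2940) = 0.3395 g BOD₅·(g VSS·d)⁻¹.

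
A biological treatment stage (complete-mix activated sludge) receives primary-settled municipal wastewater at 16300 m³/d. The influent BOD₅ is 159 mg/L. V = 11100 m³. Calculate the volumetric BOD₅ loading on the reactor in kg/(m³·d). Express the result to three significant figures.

L_v ≈ 0.233 kg BOD₅/(m³·d)

Volumetric loading L_v = Q·S₀ / V = 16300 × 159 g/m³ / 11100 m³ = 233.5 g/(m³·d) = 0.2335 kg BOD₅/(m³·d).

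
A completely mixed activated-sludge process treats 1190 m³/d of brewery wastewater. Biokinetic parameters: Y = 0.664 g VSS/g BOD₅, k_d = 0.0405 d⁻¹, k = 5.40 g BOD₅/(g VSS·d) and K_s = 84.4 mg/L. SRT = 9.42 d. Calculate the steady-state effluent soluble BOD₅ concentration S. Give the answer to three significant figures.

For a completely mixed reactor with recycle the Lawrence–McCarty relation gives S = K_s·(1 + k_d·θ_c) / [θ_c·(Y·k − k_d) − 1] = 84.4 × (1 + 0.0405 × 9.42) / [9.42 × (0.664 × 5.40 − 0.0405) − 1] = 116.6 / 32.39 = 3.599 mg/L.

S ≈ 3.60 mg/L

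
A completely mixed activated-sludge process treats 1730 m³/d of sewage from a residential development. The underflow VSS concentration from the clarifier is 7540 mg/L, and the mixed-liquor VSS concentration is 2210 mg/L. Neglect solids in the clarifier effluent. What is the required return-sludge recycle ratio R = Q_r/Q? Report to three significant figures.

R ≈ 0.415

R = Q_r/Q = X/(X_r − X) = 2210 / (7540 − 2210) = 0.4146.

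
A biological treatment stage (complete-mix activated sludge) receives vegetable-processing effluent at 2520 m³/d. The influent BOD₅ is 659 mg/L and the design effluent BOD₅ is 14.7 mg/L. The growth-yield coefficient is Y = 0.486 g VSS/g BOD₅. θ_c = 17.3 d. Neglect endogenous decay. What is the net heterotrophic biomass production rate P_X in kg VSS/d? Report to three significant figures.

P_X ≈ 789 kg VSS/d

With endogenous decay neglected, the observed yield equals the true yield: Y_obs = Y = 0.486 g VSS/g BOD₅.
Mass of BOD₅ removed per day: Q(S₀ − S) = 2520 × 644.3 g/m³ = 1624 kg/d.
P_X = Y_obs · Q(S₀ − S) = 0.4860 × 1624 = 789.1 kg VSS/d.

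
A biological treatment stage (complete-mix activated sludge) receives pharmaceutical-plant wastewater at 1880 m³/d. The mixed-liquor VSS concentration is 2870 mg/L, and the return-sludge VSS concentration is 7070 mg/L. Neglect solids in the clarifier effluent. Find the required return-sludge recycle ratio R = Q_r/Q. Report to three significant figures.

Mass balance around the secondary clarifier (neglecting effluent solids): R = X / (X_r − X) = 2870 / (7070 − 2870) = 0.6833.

R ≈ 0.683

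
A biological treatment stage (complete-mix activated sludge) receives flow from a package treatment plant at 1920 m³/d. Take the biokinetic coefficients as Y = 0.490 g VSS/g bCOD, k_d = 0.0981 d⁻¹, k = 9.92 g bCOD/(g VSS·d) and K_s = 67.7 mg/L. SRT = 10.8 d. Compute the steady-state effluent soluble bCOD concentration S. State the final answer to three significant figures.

Effluent substrate depends only on kinetics and SRT: S = K_s(1 + k_d θ_c) / [θ_c(Yk − k_d) − 1] = 67.7 × (1 + 0.0981 × 10.8) / [10.8 × (0.490 × 9.92 − 0.0981) − 1] = 139.4 / 50.44 = 2.764 mg/L.

S ≈ 2.76 mg/L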